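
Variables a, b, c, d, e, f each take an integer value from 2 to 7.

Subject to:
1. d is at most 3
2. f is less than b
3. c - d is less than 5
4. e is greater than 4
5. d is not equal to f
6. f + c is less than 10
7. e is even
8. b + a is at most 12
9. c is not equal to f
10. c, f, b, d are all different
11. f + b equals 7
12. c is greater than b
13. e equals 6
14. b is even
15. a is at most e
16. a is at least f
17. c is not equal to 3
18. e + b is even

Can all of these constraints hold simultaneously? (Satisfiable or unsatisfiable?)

One satisfying assignment is a = 5, b = 4, c = 6, d = 2, e = 6, f = 3.
For the less obvious constraints — constraint 3: c - d = 4; constraint 6: f + c = 9 — and the others hold by inspection.

Satisfiable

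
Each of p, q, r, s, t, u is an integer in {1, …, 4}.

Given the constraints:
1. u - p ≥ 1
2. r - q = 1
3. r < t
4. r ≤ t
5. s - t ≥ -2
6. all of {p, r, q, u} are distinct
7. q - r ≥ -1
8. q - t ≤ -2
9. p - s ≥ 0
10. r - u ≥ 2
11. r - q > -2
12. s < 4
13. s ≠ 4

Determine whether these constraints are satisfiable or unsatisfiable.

Unsatisfiable

Constraints 1, 5, 7, 8, 9, and 10 give s − t ≥ -2, t − q ≥ 2, q − r ≥ -1, r − u ≥ 2, u − p ≥ 1, p − s ≥ 0.
Adding all 6 inequalities: the left sides telescope to 0, and the right sides sum to (-2) + 2 + (-1) + 2 + 1 + 0 = 2. So 0 ≥ 2, which is false.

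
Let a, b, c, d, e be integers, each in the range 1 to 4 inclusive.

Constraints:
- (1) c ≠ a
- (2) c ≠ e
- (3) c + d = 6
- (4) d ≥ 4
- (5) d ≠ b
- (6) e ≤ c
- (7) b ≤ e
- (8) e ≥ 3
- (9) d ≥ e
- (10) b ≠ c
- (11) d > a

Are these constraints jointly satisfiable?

Unsatisfiable

From constraints 6 and 8: c ≥ e ≥ 3. From constraint 4: d ≥ 4. Hence c + d ≥ 7. But constraint 3 requires c + d = 6, and 6 < 7. Contradiction.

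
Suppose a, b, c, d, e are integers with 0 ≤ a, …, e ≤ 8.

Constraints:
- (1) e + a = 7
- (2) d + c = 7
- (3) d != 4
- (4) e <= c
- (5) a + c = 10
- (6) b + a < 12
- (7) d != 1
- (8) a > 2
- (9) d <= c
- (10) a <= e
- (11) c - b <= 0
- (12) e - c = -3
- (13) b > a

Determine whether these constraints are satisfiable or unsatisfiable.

One satisfying assignment is a = 3, b = 8, c = 7, d = 0, e = 4.
For the less obvious constraints — constraint 1: e + a = 7; constraint 2: d + c = 7; constraint 5: a + c = 10 — and the others hold by inspection.

Satisfiable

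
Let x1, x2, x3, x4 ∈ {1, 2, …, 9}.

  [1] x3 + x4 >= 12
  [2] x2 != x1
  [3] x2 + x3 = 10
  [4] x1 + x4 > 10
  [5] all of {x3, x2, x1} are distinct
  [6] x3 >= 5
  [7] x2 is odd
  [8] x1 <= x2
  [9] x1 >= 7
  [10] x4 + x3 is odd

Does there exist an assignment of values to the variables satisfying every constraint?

Unsatisfiable

From constraints 8 and 9: x2 ≥ x1 ≥ 7. From constraint 6: x3 ≥ 5. Hence x2 + x3 ≥ 12. But constraint 3 requires x2 + x3 = 10, and 10 < 12. Contradiction.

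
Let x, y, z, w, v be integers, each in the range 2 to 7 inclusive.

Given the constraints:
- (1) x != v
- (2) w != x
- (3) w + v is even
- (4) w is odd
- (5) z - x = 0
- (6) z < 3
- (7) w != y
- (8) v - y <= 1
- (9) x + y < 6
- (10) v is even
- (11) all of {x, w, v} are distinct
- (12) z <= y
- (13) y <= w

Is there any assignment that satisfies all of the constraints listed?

Constraint 4 makes w odd and constraint 10 makes v even, so w + v must be odd. Constraint 3 says w + v is even — contradiction.

Unsatisfiable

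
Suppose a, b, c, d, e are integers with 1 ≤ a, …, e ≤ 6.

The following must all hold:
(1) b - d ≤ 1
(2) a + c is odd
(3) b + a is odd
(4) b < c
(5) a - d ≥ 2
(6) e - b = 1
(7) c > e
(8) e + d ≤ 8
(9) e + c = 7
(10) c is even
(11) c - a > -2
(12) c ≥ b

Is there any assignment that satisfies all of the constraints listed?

Satisfiable

Take a = 5, b = 2, c = 4, d = 3, e = 3. Then constraint 1: b - d = -1; constraint 5: a - d = 2; constraint 6: e - b = 1, and every other listed constraint is also met.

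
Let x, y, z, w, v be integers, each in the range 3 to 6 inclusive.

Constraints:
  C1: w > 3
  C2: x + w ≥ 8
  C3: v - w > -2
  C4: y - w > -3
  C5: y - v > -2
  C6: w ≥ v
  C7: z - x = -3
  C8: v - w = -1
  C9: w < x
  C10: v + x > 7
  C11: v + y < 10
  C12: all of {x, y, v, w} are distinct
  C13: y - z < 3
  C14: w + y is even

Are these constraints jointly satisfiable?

Satisfiable

Try x = 6, y = 3, z = 3, w = 5, v = 4.
Check constraint 2: x + w = 11; constraint 3: v - w = -1. The remaining constraints are straightforward to verify.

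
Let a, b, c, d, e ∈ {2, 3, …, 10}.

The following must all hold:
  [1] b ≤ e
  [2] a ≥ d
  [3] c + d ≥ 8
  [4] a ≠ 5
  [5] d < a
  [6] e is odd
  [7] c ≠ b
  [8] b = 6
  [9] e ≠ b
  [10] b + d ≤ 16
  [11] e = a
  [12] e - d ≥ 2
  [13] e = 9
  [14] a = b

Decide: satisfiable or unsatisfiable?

Constraint 13 fixes e = 9 and constraint 8 fixes b = 6. Constraints 11 and 14 give e = a = b, so e = b. But 9 ≠ 6 — contradiction.

Unsatisfiable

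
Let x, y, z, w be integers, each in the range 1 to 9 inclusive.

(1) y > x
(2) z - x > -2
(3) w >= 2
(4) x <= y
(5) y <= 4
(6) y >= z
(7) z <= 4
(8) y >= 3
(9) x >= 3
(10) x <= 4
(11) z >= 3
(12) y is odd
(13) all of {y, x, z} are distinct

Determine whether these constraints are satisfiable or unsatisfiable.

Constraints 5, 7, 8, 9, 10, and 11 confine each of y, x, z to the 2 values {3, 4}.
Constraint 13 requires all 3 of them to be distinct, but only 2 values are available — impossible by the pigeonhole principle.

Unsatisfiable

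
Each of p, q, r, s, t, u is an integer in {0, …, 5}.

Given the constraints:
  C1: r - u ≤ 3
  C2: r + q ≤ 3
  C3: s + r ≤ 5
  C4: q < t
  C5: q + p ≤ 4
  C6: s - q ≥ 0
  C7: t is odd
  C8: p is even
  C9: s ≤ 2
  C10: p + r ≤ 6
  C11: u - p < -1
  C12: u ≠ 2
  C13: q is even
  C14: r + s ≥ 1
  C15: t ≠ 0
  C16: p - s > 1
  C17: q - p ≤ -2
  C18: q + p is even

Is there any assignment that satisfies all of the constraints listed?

Take p = 2, q = 0, r = 3, s = 0, t = 1, u = 0. Then constraint 1: r - u = 3; constraint 2: r + q = 3, and every other listed constraint is also met.

Satisfiable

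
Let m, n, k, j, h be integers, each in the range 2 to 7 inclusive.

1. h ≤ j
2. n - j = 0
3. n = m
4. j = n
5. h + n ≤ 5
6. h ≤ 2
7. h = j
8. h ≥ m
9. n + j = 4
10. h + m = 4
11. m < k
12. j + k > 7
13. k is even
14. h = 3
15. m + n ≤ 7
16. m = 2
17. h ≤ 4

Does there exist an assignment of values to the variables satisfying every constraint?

Constraint 14 fixes h = 3 and constraint 16 fixes m = 2. Constraints 3, 4, and 7 give h = j = n = m, so h = m. But 3 ≠ 2 — contradiction.

Unsatisfiable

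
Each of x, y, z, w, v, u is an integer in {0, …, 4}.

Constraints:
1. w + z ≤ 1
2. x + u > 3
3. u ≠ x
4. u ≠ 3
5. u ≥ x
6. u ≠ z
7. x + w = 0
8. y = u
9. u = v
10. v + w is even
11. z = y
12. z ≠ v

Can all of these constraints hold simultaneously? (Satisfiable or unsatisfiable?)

From constraints 8, 9, and 11, z = y = u = v, so z = v. But constraint 12 says z ≠ v. Contradiction.

Unsatisfiable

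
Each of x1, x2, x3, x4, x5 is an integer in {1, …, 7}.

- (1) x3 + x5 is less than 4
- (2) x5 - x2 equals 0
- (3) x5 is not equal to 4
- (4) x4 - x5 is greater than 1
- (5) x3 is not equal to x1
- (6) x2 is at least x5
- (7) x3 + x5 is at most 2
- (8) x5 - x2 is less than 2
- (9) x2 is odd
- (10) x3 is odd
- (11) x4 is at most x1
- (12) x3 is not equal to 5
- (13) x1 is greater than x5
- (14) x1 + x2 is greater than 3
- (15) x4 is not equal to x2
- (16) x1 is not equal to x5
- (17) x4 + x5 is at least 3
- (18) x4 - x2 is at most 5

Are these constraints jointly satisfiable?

The assignment x1 = 5, x2 = 1, x3 = 1, x4 = 4, x5 = 1 works:
  constraint 1 holds since x3 + x5 = 2.
  constraint 2 holds since x5 - x2 = 0.
  constraint 4 holds since x4 - x5 = 3.
The rest check out directly.

Satisfiable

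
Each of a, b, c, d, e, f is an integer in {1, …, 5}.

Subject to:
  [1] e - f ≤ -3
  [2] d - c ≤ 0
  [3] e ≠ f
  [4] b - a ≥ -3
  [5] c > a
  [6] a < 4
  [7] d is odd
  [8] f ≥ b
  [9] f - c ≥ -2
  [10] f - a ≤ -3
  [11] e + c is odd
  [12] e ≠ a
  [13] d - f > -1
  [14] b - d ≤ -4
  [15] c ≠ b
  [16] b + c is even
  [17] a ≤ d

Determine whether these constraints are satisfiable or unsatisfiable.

Constraints 2, 4, 9, 10, and 14 give b − a ≥ -3, a − f ≥ 3, f − c ≥ -2, c − d ≥ 0, d − b ≥ 4.
Adding all 5 inequalities: the left sides telescope to 0, and the right sides sum to (-3) + 3 + (-2) + 0 + 4 = 2. So 0 ≥ 2, which is false.

Unsatisfiable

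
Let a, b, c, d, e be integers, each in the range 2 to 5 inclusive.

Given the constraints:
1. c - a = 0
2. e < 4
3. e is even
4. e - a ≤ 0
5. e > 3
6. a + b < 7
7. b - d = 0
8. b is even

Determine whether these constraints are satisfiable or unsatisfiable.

From constraint 5: e ≥ 4. From constraint 2: e ≤ 3. But 3 < 4, so no value of e works.

Unsatisfiable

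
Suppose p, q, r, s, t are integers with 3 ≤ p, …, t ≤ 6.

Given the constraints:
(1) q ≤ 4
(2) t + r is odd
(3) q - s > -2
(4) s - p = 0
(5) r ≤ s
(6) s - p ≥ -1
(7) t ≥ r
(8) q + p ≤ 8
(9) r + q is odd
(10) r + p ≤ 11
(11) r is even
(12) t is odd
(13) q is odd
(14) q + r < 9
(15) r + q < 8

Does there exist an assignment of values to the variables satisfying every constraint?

The assignment p = 4, q = 3, r = 4, s = 4, t = 5 works:
  constraint 3 holds since q - s = -1.
  constraint 4 holds since s - p = 0.
  constraint 6 holds since s - p = 0.
The rest check out directly.

Satisfiable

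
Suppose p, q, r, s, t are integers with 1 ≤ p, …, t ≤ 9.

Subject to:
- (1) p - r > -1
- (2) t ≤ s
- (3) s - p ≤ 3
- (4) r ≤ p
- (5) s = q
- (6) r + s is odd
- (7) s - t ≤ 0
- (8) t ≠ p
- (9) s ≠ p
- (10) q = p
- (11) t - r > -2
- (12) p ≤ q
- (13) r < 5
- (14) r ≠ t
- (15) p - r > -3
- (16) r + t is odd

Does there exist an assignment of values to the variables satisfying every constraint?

Unsatisfiable

From constraints 5 and 10, s = q = p, so s = p. But constraint 9 says s ≠ p. Contradiction.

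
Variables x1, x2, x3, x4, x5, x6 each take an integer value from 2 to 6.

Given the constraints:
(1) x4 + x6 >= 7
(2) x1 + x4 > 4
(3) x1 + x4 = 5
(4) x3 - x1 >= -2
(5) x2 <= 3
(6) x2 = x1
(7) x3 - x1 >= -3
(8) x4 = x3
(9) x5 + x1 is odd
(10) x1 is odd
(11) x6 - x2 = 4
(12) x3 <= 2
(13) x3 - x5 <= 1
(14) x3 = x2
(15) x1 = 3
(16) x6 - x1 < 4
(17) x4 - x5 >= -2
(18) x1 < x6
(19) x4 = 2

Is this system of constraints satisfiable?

Constraint 19 fixes x4 = 2 and constraint 15 fixes x1 = 3. Constraints 6, 8, and 14 give x4 = x3 = x2 = x1, so x4 = x1. But 2 ≠ 3 — contradiction.

Unsatisfiable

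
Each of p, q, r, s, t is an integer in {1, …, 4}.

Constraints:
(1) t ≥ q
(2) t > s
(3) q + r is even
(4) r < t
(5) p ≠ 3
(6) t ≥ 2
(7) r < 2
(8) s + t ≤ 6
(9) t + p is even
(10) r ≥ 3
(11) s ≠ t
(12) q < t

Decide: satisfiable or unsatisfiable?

From constraint 10: r ≥ 3. From constraint 7: r ≤ 1. But 1 < 3, so no value of r works.

Unsatisfiable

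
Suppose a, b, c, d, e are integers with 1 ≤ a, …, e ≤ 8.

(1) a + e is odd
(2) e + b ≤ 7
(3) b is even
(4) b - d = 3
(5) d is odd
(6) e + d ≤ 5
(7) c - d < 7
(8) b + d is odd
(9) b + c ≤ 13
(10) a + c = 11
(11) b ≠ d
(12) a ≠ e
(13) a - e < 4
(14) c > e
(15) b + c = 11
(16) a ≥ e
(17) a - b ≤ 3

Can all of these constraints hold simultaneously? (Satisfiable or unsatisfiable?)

Try a = 4, b = 4, c = 7, d = 1, e = 1.
Check constraint 2: e + b = 5; constraint 4: b - d = 3. The remaining constraints are straightforward to verify.

Satisfiable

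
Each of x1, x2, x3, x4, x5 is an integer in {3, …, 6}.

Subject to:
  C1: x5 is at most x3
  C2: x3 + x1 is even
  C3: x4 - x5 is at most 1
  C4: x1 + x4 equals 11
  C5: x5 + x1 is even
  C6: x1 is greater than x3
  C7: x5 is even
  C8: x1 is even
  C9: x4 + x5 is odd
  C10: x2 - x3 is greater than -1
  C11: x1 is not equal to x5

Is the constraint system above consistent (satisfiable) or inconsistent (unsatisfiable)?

Satisfiable

One satisfying assignment is x1 = 6, x2 = 4, x3 = 4, x4 = 5, x5 = 4.
For the less obvious constraints — constraint 3: x4 - x5 = 1; constraint 4: x1 + x4 = 11; constraint 10: x2 - x3 = 0 — and the others hold by inspection.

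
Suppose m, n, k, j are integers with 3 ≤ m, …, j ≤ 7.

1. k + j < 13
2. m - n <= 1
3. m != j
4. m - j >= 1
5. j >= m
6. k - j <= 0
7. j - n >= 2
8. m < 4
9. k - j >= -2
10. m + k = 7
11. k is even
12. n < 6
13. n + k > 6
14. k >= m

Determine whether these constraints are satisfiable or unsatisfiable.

Unsatisfiable

Constraints 2, 4, and 7 give j − n ≥ 2, n − m ≥ -1, m − j ≥ 1.
Adding all 3 inequalities: the left sides telescope to 0, and the right sides sum to 2 + (-1) + 1 = 2. So 0 ≥ 2, which is false.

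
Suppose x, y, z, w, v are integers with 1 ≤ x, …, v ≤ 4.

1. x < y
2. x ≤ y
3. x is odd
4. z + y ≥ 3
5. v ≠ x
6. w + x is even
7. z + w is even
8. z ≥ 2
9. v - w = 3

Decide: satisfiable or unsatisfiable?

Take x = 1, y = 2, z = 3, w = 1, v = 4. Then constraint 3: x = 1 is odd; constraint 4: z + y = 5; constraint 9: v - w = 3, and every other listed constraint is also met.

Satisfiable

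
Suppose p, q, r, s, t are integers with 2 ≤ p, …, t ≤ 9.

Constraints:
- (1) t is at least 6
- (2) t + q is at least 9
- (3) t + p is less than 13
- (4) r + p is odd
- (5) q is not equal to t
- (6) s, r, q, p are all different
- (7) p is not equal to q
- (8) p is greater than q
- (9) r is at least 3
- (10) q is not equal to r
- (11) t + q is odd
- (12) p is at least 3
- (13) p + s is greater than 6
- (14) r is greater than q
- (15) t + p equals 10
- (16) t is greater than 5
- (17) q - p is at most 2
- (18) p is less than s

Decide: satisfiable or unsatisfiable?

Satisfiable

The assignment p = 3, q = 2, r = 8, s = 5, t = 7 works:
  constraint 2 holds since t + q = 9.
  constraint 3 holds since t + p = 10.
The rest check out directly.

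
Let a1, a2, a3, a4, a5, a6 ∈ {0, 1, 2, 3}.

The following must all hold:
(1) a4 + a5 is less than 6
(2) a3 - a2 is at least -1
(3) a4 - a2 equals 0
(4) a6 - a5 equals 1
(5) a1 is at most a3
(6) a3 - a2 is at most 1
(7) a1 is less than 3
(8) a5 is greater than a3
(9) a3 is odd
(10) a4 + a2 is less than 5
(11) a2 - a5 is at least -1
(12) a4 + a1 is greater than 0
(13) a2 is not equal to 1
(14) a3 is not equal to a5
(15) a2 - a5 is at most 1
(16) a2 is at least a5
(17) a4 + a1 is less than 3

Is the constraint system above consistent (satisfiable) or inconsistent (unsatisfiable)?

The assignment a1 = 0, a2 = 2, a3 = 1, a4 = 2, a5 = 2, a6 = 3 works:
  constraint 1 holds since a4 + a5 = 4.
  constraint 2 holds since a3 - a2 = -1.
  constraint 3 holds since a4 - a2 = 0.
The rest check out directly.

Satisfiable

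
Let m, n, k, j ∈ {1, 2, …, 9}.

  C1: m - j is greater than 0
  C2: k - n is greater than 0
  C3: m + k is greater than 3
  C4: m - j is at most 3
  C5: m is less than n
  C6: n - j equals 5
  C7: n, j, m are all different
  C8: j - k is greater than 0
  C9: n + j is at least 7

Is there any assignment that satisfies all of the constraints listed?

Constraints 1, 2, 5, and 8 give k < j, j < m, m < n, n < k. Chaining: k < j < m < n < k, which forces k < k — impossible.

Unsatisfiable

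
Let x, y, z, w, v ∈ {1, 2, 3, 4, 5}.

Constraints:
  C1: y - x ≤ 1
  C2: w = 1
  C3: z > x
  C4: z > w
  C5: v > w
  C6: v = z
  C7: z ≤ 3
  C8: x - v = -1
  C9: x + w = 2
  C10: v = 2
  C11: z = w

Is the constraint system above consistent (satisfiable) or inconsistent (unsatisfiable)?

Unsatisfiable

Constraint 10 fixes v = 2 and constraint 2 fixes w = 1. Constraints 6 and 11 give v = z = w, so v = w. But 2 ≠ 1 — contradiction.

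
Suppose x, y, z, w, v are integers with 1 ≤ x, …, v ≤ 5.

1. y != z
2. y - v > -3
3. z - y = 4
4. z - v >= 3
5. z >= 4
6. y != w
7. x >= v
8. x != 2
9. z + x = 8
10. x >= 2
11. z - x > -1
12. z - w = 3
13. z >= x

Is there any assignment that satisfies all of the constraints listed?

Satisfiable

Setting (x, y, z, w, v) = (3, 1, 5, 2, 1) satisfies everything: constraint 2: y - v = 0; constraint 3: z - y = 4; constraint 4: z - v = 4, and the others follow.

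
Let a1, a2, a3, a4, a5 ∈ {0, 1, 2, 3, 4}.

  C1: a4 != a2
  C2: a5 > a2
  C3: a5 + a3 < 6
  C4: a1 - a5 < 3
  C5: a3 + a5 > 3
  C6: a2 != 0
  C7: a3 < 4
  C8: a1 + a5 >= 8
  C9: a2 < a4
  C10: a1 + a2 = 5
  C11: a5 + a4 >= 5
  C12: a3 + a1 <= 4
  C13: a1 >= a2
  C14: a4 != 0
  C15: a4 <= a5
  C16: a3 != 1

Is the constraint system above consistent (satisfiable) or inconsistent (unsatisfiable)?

Satisfiable

Setting (a1, a2, a3, a4, a5) = (4, 1, 0, 2, 4) satisfies everything: constraint 3: a5 + a3 = 4; constraint 4: a1 - a5 = 0; constraint 5: a3 + a5 = 4, and the others follow.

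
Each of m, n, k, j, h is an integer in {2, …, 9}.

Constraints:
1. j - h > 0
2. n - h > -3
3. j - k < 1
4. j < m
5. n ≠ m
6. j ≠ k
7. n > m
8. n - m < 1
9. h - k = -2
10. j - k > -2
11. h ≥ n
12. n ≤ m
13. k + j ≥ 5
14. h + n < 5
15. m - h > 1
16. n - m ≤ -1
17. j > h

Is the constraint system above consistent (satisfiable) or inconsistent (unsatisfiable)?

Unsatisfiable

Constraints 1, 4, 7, and 11 give h < j, j < m, m < n, n ≤ h. Chaining: h < j < m < n ≤ h, which forces h < h — impossible.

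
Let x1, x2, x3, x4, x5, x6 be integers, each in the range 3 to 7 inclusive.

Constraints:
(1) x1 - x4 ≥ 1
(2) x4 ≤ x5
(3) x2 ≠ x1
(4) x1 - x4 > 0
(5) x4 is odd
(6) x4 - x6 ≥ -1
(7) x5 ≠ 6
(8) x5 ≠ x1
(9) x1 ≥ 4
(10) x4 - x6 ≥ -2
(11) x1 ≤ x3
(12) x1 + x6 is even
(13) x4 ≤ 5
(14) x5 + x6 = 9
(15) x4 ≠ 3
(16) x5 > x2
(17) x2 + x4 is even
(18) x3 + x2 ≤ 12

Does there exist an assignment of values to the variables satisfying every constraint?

The assignment x1 = 6, x2 = 3, x3 = 6, x4 = 5, x5 = 5, x6 = 4 works:
  constraint 1 holds since x1 - x4 = 1.
  constraint 4 holds since x1 - x4 = 1.
The rest check out directly.

Satisfiable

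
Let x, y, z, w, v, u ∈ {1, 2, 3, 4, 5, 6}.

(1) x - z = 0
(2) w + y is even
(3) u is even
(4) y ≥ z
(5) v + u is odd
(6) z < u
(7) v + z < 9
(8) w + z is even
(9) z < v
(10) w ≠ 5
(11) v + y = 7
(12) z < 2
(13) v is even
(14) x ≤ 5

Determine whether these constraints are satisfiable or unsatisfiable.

Unsatisfiable

Constraint 13 makes v even and constraint 3 makes u even, so v + u must be even. Constraint 5 says v + u is odd — contradiction.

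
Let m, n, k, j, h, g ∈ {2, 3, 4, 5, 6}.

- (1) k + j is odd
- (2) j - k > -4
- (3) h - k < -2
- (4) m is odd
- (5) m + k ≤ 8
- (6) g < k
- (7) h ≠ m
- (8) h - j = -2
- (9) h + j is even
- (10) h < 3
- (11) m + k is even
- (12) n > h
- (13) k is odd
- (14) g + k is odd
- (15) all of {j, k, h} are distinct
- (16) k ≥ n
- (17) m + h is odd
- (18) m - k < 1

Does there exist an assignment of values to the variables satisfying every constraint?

Satisfiable

Setting (m, n, k, j, h, g) = (3, 5, 5, 4, 2, 2) satisfies everything: constraint 2: j - k = -1; constraint 3: h - k = -3; constraint 5: m + k = 8, and the others follow.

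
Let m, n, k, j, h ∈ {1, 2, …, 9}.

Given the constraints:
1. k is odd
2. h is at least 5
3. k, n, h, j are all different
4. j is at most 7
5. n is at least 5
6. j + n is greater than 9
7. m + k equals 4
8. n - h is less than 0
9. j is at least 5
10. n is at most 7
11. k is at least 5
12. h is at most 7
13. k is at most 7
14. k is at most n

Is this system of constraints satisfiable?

Unsatisfiable

Constraints 2, 4, 5, 9, 10, 11, 12, and 13 confine each of k, n, h, j to the 3 values {5, …, 7}.
Constraint 3 requires all 4 of them to be distinct, but only 3 values are available — impossible by the pigeonhole principle.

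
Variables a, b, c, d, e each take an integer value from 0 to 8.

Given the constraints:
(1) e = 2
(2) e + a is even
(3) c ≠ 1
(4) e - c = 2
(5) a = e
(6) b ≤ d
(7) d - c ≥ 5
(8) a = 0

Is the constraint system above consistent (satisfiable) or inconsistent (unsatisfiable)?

Constraint 8 fixes a = 0 and constraint 1 fixes e = 2, but constraint 5 requires a = e. Since 0 ≠ 2, contradiction.

Unsatisfiable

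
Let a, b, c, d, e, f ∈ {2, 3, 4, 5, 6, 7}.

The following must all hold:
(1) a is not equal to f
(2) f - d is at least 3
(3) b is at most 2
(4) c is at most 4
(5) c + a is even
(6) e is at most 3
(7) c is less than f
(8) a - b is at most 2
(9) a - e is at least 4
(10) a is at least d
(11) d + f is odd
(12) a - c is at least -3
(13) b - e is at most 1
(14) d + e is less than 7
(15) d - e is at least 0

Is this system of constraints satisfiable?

Constraints 8, 9, and 13 give a − e ≥ 4, e − b ≥ -1, b − a ≥ -2.
Adding all 3 inequalities: the left sides telescope to 0, and the right sides sum to 4 + (-1) + (-2) = 1. So 0 ≥ 1, which is false.

Unsatisfiable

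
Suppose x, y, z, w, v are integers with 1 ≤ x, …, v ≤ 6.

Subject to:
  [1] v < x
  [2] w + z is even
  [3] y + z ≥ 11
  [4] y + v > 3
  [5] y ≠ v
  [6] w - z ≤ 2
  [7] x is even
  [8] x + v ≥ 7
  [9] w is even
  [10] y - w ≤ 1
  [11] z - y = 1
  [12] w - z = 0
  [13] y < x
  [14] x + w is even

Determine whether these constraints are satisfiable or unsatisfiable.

Satisfiable

The assignment x = 6, y = 5, z = 6, w = 6, v = 1 works:
  constraint 3 holds since y + z = 11.
  constraint 4 holds since y + v = 6.
The rest check out directly.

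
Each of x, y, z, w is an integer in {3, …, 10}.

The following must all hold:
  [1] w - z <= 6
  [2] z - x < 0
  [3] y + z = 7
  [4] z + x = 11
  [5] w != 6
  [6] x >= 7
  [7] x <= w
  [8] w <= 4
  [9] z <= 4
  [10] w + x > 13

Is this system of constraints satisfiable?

Unsatisfiable

From constraints 6 and 7: w ≥ x and x ≥ 7, so w ≥ 7. From constraint 8: w ≤ 4. But 4 < 7, so no value of w works.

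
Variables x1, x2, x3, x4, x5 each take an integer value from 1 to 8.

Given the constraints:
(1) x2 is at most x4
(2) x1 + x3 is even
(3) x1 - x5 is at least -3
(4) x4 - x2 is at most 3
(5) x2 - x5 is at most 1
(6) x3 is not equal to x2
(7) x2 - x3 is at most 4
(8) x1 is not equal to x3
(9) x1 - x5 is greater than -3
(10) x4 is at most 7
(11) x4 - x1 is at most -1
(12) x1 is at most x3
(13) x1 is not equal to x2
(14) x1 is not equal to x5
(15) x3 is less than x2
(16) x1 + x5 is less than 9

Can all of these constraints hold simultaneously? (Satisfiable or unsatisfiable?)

Unsatisfiable

Constraints 1, 11, 12, and 15 give x2 ≤ x4, x4 < x1, x1 ≤ x3, x3 < x2. Chaining: x2 ≤ x4 < x1 ≤ x3 < x2, which forces x2 < x2 — impossible.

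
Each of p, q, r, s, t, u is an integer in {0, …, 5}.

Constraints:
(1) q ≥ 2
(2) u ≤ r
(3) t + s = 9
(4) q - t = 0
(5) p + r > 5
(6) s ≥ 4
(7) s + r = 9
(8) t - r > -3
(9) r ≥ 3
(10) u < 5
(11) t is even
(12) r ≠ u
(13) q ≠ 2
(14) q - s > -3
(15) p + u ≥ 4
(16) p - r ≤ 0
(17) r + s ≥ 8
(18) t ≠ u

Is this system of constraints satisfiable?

Setting (p, q, r, s, t, u) = (4, 4, 4, 5, 4, 0) satisfies everything: constraint 3: t + s = 9; constraint 4: q - t = 0; constraint 5: p + r = 8, and the others follow.

Satisfiable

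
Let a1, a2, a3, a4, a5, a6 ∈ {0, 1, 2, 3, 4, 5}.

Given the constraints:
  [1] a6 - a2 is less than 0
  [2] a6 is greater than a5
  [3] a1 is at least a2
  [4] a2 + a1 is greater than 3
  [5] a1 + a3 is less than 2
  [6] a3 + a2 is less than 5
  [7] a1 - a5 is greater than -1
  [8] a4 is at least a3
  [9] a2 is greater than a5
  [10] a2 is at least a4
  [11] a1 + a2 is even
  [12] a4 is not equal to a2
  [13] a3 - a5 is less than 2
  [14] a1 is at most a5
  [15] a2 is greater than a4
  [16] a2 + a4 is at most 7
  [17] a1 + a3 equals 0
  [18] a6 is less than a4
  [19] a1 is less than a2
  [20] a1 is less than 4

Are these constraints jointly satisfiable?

Unsatisfiable

Constraints 2, 3, 14, 15, and 18 give a4 < a2, a2 ≤ a1, a1 ≤ a5, a5 < a6, a6 < a4. Chaining: a4 < a2 ≤ a1 ≤ a5 < a6 < a4, which forces a4 < a4 — impossible.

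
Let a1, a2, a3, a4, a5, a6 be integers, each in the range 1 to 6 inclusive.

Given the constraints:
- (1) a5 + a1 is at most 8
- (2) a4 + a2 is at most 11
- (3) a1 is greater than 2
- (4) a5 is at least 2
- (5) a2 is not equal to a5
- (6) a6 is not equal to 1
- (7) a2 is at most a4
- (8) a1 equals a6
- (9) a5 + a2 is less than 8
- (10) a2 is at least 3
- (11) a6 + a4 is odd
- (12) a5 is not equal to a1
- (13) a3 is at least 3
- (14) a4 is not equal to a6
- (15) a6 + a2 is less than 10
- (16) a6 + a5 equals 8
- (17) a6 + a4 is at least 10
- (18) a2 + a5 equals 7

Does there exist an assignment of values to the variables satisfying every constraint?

Setting (a1, a2, a3, a4, a5, a6) = (5, 4, 5, 6, 3, 5) satisfies everything: constraint 1: a5 + a1 = 8; constraint 2: a4 + a2 = 10; constraint 9: a5 + a2 = 7, and the others follow.

Satisfiable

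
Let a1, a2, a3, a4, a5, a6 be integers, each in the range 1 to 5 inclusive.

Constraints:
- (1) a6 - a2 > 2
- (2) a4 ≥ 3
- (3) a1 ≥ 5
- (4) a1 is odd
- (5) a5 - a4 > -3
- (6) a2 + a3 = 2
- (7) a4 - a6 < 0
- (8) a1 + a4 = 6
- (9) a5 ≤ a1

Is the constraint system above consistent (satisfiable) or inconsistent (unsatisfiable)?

From constraint 3: a1 ≥ 5. From constraint 2: a4 ≥ 3. Hence a1 + a4 ≥ 8. But constraint 8 requires a1 + a4 = 6, and 6 < 8. Contradiction.

Unsatisfiable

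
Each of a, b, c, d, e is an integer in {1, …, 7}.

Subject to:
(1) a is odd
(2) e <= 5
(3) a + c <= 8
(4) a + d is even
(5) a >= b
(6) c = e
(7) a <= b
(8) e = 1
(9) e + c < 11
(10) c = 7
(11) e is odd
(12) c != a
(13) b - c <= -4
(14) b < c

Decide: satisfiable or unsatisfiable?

Constraint 10 fixes c = 7 and constraint 8 fixes e = 1, but constraint 6 requires c = e. Since 7 ≠ 1, contradiction.

Unsatisfiable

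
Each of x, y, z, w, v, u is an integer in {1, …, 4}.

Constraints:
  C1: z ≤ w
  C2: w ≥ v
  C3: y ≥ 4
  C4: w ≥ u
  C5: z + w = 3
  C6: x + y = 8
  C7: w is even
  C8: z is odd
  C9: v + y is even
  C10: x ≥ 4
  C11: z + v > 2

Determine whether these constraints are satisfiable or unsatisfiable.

Take x = 4, y = 4, z = 1, w = 2, v = 2, u = 1. Then constraint 5: z + w = 3; constraint 6: x + y = 8, and every other listed constraint is also met.

Satisfiable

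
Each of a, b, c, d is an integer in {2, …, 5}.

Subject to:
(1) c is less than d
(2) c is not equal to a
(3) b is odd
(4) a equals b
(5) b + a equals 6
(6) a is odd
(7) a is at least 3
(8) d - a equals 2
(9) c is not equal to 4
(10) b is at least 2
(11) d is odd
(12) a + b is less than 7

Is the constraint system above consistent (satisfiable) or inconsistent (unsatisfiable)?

Satisfiable

Try a = 3, b = 3, c = 2, d = 5.
Check constraint 5: b + a = 6; constraint 8: d - a = 2; constraint 12: a + b = 6. The remaining constraints are straightforward to verify.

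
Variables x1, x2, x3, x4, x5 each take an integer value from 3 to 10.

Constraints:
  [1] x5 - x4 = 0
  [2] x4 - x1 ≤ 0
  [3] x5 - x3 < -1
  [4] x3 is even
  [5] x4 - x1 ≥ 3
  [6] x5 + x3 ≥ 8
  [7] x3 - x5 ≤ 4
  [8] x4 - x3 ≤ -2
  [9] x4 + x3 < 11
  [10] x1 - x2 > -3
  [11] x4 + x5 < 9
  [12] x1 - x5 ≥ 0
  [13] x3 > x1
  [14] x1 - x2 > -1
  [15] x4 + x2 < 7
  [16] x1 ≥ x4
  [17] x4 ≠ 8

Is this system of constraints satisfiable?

Unsatisfiable

Constraints 5, 7, 8, and 12 give x1 − x5 ≥ 0, x5 − x3 ≥ -4, x3 − x4 ≥ 2, x4 − x1 ≥ 3.
Adding all 4 inequalities: the left sides telescope to 0, and the right sides sum to 0 + (-4) + 2 + 3 = 1. So 0 ≥ 1, which is false.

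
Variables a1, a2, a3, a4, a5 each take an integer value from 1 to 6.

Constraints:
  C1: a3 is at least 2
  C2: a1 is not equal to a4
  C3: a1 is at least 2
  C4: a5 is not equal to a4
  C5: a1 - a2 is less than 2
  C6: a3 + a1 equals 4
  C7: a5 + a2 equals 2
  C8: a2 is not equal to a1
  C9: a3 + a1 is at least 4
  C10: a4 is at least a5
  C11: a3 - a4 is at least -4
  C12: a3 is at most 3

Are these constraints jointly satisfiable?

Satisfiable

Take a1 = 2, a2 = 1, a3 = 2, a4 = 4, a5 = 1. Then constraint 5: a1 - a2 = 1; constraint 6: a3 + a1 = 4, and every other listed constraint is also met.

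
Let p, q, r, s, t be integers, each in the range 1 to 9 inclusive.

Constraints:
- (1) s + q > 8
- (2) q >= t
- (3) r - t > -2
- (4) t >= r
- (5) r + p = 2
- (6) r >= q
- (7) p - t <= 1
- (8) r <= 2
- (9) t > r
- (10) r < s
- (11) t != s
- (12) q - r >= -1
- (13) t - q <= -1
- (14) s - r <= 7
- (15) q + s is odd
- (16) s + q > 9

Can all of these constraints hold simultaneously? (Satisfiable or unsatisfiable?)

Unsatisfiable

Constraints 6, 9, and 13 give t < q, q ≤ r, r < t. Chaining: t < q ≤ r < t, which forces t < t — impossible.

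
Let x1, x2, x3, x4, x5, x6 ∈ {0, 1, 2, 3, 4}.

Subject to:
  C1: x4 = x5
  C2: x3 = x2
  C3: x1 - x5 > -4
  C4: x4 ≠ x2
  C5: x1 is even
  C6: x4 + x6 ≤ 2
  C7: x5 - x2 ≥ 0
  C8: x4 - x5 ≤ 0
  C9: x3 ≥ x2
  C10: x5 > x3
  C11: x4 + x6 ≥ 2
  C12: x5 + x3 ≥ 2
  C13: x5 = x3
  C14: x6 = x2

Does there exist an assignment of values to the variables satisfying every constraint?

Unsatisfiable

From constraints 1, 2, and 13, x4 = x5 = x3 = x2, so x4 = x2. But constraint 4 says x4 ≠ x2. Contradiction.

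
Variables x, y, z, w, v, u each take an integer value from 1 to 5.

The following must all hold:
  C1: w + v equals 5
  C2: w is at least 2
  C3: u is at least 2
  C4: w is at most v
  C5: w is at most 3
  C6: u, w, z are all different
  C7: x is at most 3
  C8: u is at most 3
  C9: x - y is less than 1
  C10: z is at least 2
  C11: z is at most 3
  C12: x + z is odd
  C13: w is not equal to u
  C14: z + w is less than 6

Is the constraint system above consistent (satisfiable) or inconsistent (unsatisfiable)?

Unsatisfiable

Constraints 2, 3, 5, 8, 10, and 11 confine each of u, w, z to the 2 values {2, 3}.
Constraint 6 requires all 3 of them to be distinct, but only 2 values are available — impossible by the pigeonhole principle.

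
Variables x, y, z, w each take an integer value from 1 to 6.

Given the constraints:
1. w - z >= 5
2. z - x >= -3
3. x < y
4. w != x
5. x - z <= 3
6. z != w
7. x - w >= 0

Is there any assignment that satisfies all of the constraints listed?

Unsatisfiable

Constraints 1, 5, and 7 give z − x ≥ -3, x − w ≥ 0, w − z ≥ 5.
Adding all 3 inequalities: the left sides telescope to 0, and the right sides sum to (-3) + 0 + 5 = 2. So 0 ≥ 2, which is false.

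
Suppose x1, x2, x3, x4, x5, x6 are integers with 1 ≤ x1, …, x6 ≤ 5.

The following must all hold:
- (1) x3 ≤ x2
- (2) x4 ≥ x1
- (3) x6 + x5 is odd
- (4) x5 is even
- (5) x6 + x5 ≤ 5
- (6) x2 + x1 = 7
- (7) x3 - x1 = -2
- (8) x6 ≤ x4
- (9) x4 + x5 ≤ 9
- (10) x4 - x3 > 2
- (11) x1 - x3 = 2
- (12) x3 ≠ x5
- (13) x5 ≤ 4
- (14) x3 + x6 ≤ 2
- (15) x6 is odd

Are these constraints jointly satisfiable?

Satisfiable

The assignment x1 = 3, x2 = 4, x3 = 1, x4 = 4, x5 = 4, x6 = 1 works:
  constraint 5 holds since x6 + x5 = 5.
  constraint 6 holds since x2 + x1 = 7.
  constraint 7 holds since x3 - x1 = -2.
The rest check out directly.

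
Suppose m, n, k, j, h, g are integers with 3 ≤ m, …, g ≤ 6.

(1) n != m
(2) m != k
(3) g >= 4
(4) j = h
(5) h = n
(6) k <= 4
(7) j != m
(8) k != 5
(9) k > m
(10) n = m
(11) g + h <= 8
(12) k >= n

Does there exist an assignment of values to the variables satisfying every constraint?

From constraints 4, 5, and 10, j = h = n = m, so j = m. But constraint 7 says j ≠ m. Contradiction.

Unsatisfiable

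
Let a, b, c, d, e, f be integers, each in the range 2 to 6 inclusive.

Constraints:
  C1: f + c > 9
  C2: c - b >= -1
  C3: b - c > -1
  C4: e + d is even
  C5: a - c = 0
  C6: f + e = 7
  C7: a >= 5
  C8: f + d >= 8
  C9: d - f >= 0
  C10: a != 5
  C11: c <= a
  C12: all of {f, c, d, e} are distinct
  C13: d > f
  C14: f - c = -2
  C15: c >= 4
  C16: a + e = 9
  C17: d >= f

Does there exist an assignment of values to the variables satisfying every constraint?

Try a = 6, b = 6, c = 6, d = 5, e = 3, f = 4.
Check constraint 1: f + c = 10; constraint 2: c - b = 0; constraint 3: b - c = 0. The remaining constraints are straightforward to verify.

Satisfiable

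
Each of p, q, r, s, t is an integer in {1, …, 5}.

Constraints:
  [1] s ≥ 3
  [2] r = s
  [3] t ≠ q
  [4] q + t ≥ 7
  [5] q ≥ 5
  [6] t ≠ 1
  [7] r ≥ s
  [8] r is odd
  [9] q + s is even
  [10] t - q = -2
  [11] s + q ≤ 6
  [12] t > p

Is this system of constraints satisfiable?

Unsatisfiable

From constraint 1: s ≥ 3. From constraint 5: q ≥ 5. Hence s + q ≥ 8. But constraint 11 requires s + q ≤ 6, and 6 < 8. Contradiction.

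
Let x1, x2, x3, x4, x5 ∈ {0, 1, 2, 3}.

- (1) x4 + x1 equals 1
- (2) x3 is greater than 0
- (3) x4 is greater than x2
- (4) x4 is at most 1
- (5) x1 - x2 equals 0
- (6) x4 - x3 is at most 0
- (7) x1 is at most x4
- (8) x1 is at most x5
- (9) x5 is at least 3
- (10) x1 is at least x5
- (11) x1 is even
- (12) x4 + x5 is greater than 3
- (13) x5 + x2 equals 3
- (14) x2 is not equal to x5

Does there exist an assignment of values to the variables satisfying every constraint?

Unsatisfiable

From constraints 9 and 10: x1 ≥ x5 and x5 ≥ 3, so x1 ≥ 3. From constraints 4 and 7: x1 ≤ x4 and x4 ≤ 1, so x1 ≤ 1. But 1 < 3, so no value of x1 works.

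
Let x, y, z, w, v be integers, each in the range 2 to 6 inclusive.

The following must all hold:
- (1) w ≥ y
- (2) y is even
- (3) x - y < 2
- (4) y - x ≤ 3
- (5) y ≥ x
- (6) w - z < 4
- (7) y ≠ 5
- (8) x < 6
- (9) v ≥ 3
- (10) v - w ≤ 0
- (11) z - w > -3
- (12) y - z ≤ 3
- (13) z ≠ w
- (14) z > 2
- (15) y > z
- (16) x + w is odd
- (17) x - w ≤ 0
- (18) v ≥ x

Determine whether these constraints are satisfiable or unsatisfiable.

Try x = 5, y = 6, z = 5, w = 6, v = 5.
Check constraint 3: x - y = -1; constraint 4: y - x = 1; constraint 6: w - z = 1. The remaining constraints are straightforward to verify.

Satisfiable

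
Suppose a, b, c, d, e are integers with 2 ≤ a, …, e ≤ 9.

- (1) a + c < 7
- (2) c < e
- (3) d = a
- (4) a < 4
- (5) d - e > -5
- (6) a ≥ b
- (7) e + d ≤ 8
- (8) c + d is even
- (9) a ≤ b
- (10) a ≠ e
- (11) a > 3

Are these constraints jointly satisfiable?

From constraint 11: a ≥ 4. From constraint 4: a ≤ 3. But 3 < 4, so no value of a works.

Unsatisfiable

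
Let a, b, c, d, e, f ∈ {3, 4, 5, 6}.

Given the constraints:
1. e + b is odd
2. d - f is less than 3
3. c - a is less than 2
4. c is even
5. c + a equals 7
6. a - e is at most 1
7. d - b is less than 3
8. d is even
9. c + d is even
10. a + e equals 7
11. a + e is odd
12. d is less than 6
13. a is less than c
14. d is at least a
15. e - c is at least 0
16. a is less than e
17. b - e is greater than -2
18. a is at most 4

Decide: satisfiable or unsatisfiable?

Satisfiable

Try a = 3, b = 3, c = 4, d = 4, e = 4, f = 4.
Check constraint 2: d - f = 0; constraint 3: c - a = 1. The remaining constraints are straightforward to verify.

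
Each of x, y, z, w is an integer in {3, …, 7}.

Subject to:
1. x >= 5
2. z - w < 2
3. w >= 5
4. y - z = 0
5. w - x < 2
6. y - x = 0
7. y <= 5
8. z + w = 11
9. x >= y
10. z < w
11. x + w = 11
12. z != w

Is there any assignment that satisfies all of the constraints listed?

Satisfiable

Setting (x, y, z, w) = (5, 5, 5, 6) satisfies everything: constraint 2: z - w = -1; constraint 4: y - z = 0, and the others follow.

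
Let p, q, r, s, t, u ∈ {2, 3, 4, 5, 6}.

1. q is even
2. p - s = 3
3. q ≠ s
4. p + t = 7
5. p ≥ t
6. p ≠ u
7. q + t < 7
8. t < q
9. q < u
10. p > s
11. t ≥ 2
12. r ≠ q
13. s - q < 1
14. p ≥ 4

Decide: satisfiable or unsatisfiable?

Satisfiable

One satisfying assignment is p = 5, q = 4, r = 3, s = 2, t = 2, u = 6.
For the less obvious constraints — constraint 2: p - s = 3; constraint 4: p + t = 7 — and the others hold by inspection.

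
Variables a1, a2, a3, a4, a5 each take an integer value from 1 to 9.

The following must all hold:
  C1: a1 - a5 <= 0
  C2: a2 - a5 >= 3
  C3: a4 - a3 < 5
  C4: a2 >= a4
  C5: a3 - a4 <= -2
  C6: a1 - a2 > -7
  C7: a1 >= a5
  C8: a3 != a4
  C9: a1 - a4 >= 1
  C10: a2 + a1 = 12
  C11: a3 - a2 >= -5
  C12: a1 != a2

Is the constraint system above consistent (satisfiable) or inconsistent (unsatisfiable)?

Unsatisfiable

Constraints 1, 2, 5, 9, and 11 give a1 − a4 ≥ 1, a4 − a3 ≥ 2, a3 − a2 ≥ -5, a2 − a5 ≥ 3, a5 − a1 ≥ 0.
Adding all 5 inequalities: the left sides telescope to 0, and the right sides sum to 1 + 2 + (-5) + 3 + 0 = 1. So 0 ≥ 1, which is false.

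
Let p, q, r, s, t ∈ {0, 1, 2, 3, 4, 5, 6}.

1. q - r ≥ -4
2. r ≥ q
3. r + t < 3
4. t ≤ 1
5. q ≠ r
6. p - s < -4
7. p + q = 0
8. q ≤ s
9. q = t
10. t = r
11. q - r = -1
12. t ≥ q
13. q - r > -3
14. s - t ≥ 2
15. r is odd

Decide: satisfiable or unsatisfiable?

Unsatisfiable

From constraints 9 and 10, q = t = r, so q = r. But constraint 5 says q ≠ r. Contradiction.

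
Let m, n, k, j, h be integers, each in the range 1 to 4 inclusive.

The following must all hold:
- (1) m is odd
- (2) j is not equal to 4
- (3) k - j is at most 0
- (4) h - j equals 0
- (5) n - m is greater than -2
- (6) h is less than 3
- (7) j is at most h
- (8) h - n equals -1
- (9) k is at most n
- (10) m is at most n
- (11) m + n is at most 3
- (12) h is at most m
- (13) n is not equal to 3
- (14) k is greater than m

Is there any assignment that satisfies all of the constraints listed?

Unsatisfiable

Constraints 3, 7, 12, and 14 give j ≤ h, h ≤ m, m < k, k ≤ j. Chaining: j ≤ h ≤ m < k ≤ j, which forces j < j — impossible.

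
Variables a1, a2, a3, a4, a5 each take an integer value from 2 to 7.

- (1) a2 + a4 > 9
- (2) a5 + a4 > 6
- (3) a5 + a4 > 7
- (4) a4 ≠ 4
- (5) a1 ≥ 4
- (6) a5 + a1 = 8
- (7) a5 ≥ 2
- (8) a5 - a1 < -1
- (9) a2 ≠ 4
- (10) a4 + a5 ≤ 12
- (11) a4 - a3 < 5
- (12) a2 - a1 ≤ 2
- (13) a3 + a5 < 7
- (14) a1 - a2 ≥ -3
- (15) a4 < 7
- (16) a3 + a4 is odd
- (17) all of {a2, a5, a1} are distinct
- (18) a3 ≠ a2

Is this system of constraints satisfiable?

Satisfiable

Try a1 = 5, a2 = 6, a3 = 3, a4 = 6, a5 = 3.
Check constraint 1: a2 + a4 = 12; constraint 2: a5 + a4 = 9. The remaining constraints are straightforward to verify.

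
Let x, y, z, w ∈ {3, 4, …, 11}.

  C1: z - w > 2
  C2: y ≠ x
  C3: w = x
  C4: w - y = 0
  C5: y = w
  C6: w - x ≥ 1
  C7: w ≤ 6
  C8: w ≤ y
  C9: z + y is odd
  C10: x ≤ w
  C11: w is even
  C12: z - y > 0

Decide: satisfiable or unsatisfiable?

Unsatisfiable

From constraints 3 and 5, y = w = x, so y = x. But constraint 2 says y ≠ x. Contradiction.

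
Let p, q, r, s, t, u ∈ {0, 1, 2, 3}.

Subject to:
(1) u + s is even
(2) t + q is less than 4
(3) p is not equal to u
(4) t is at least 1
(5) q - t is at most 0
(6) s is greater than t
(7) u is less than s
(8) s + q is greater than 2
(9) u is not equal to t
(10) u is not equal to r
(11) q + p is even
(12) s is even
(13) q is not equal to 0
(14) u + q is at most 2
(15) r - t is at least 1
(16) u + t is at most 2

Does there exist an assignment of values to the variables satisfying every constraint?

The assignment p = 3, q = 1, r = 3, s = 2, t = 1, u = 0 works:
  constraint 2 holds since t + q = 2.
  constraint 5 holds since q - t = 0.
The rest check out directly.

Satisfiable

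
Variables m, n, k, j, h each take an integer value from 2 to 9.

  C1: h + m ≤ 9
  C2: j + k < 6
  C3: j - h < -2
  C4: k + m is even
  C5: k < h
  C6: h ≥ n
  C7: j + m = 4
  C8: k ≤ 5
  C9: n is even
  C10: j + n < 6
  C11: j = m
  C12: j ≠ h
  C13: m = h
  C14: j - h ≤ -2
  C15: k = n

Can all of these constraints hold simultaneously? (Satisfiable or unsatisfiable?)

From constraints 11 and 13, j = m = h, so j = h. But constraint 12 says j ≠ h. Contradiction.

Unsatisfiable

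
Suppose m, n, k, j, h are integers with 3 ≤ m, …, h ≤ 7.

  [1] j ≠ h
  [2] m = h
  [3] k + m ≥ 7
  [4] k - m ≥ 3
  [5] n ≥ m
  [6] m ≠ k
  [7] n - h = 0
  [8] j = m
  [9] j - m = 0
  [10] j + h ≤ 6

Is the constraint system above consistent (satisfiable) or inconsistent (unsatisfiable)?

Unsatisfiable

From constraints 2 and 8, j = m = h, so j = h. But constraint 1 says j ≠ h. Contradiction.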